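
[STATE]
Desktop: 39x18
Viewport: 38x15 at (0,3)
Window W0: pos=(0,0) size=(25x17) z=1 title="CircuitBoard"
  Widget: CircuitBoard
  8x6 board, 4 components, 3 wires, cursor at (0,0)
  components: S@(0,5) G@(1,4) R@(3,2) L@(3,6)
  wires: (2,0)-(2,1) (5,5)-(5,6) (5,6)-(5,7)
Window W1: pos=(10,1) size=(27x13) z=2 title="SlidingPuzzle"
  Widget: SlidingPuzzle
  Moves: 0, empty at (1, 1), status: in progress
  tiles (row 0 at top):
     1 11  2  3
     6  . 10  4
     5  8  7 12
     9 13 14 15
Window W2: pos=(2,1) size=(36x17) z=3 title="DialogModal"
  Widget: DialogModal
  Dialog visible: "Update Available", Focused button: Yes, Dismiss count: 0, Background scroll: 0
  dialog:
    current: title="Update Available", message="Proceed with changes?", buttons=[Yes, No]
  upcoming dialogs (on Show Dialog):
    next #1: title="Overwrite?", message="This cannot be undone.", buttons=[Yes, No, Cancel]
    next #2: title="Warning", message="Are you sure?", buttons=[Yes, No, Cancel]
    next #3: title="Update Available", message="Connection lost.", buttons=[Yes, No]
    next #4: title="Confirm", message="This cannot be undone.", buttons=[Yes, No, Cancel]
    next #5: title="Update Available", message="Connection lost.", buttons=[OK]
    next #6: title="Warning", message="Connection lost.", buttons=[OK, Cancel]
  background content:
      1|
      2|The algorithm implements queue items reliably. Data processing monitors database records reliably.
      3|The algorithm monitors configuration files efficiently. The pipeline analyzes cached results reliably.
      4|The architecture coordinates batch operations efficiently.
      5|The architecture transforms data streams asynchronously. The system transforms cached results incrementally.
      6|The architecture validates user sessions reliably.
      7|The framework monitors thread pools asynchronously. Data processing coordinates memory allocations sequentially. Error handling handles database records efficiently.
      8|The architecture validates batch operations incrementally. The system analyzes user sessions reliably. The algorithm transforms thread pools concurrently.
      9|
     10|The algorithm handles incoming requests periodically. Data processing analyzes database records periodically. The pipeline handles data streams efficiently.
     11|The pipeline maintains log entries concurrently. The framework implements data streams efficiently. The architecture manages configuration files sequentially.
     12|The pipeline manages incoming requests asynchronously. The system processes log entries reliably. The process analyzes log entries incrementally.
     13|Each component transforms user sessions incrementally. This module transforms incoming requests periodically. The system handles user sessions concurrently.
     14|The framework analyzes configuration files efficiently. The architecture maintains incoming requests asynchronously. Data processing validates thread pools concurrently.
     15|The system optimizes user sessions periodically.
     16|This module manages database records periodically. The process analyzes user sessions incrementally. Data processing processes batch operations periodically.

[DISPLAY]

┃ ┠──────────────────────────────────┨
┃0┃                                  ┃
┃ ┃The algorithm implements queue ite┃
┃1┃The algorithm monitors configurati┃
┃ ┃The architecture coordinates batch┃
┃2┃The ┌───────────────────────┐ata s┃
┃ ┃The │    Update Available   │er se┃
┃3┃The │ Proceed with changes? │ pool┃
┃ ┃The │       [Yes]  No       │tch o┃
┃4┃    └───────────────────────┘     ┃
┃ ┃The algorithm handles incoming req┃
┃5┃The pipeline maintains log entries┃
┃C┃The pipeline manages incoming requ┃
┗━┃Each component transforms user ses┃
  ┗━━━━━━━━━━━━━━━━━━━━━━━━━━━━━━━━━━┛


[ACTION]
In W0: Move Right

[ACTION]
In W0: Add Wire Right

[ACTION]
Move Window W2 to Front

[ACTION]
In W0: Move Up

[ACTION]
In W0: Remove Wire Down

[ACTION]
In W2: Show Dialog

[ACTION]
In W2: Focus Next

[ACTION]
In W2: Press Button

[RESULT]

┃ ┠──────────────────────────────────┨
┃0┃                                  ┃
┃ ┃The algorithm implements queue ite┃
┃1┃The algorithm monitors configurati┃
┃ ┃The architecture coordinates batch┃
┃2┃The architecture transforms data s┃
┃ ┃The architecture validates user se┃
┃3┃The framework monitors thread pool┃
┃ ┃The architecture validates batch o┃
┃4┃                                  ┃
┃ ┃The algorithm handles incoming req┃
┃5┃The pipeline maintains log entries┃
┃C┃The pipeline manages incoming requ┃
┗━┃Each component transforms user ses┃
  ┗━━━━━━━━━━━━━━━━━━━━━━━━━━━━━━━━━━┛


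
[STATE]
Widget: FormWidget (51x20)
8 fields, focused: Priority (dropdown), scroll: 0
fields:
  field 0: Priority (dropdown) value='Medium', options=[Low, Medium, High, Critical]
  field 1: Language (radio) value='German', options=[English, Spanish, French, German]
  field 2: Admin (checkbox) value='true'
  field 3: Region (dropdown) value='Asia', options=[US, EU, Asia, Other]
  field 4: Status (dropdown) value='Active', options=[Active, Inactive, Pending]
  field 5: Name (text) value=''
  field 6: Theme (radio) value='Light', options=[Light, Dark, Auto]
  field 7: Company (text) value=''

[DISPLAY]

> Priority:   [Medium                            ▼]
  Language:   ( ) English  ( ) Spanish  ( ) French 
  Admin:      [x]                                  
  Region:     [Asia                              ▼]
  Status:     [Active                            ▼]
  Name:       [                                   ]
  Theme:      (●) Light  ( ) Dark  ( ) Auto        
  Company:    [                                   ]
                                                   
                                                   
                                                   
                                                   
                                                   
                                                   
                                                   
                                                   
                                                   
                                                   
                                                   
                                                   


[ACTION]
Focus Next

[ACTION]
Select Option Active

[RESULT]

  Priority:   [Medium                            ▼]
> Language:   ( ) English  ( ) Spanish  ( ) French 
  Admin:      [x]                                  
  Region:     [Asia                              ▼]
  Status:     [Active                            ▼]
  Name:       [                                   ]
  Theme:      (●) Light  ( ) Dark  ( ) Auto        
  Company:    [                                   ]
                                                   
                                                   
                                                   
                                                   
                                                   
                                                   
                                                   
                                                   
                                                   
                                                   
                                                   
                                                   


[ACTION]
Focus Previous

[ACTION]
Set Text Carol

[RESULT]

> Priority:   [Medium                            ▼]
  Language:   ( ) English  ( ) Spanish  ( ) French 
  Admin:      [x]                                  
  Region:     [Asia                              ▼]
  Status:     [Active                            ▼]
  Name:       [                                   ]
  Theme:      (●) Light  ( ) Dark  ( ) Auto        
  Company:    [                                   ]
                                                   
                                                   
                                                   
                                                   
                                                   
                                                   
                                                   
                                                   
                                                   
                                                   
                                                   
                                                   


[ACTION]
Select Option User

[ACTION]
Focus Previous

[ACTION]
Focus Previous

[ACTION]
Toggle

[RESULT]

  Priority:   [Medium                            ▼]
  Language:   ( ) English  ( ) Spanish  ( ) French 
  Admin:      [x]                                  
  Region:     [Asia                              ▼]
  Status:     [Active                            ▼]
  Name:       [                                   ]
> Theme:      (●) Light  ( ) Dark  ( ) Auto        
  Company:    [                                   ]
                                                   
                                                   
                                                   
                                                   
                                                   
                                                   
                                                   
                                                   
                                                   
                                                   
                                                   
                                                   


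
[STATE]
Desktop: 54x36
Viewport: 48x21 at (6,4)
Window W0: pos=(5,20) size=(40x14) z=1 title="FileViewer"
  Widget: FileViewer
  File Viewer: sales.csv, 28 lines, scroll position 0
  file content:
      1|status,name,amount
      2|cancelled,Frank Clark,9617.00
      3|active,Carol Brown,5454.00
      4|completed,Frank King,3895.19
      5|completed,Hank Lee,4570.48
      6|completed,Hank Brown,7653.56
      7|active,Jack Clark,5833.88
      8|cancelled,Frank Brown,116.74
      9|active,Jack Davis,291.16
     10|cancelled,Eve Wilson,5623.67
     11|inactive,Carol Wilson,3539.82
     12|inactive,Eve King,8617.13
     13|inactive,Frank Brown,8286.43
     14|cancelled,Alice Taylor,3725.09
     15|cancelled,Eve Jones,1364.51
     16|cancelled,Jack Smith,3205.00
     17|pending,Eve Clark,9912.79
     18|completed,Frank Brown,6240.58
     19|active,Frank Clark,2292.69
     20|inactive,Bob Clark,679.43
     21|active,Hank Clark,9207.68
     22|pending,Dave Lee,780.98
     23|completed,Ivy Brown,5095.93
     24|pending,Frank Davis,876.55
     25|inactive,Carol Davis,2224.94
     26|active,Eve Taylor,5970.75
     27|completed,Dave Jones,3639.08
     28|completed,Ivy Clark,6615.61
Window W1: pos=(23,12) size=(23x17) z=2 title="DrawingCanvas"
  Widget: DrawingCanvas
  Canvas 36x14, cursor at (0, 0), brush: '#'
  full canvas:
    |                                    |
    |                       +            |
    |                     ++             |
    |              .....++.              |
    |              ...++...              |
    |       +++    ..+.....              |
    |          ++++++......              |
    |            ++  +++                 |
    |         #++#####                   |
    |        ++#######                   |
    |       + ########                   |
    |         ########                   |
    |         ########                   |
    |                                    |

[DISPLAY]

                                                
                                                
                                                
                                                
                                                
                                                
                                                
                                                
                 ┏━━━━━━━━━━━━━━━━━━━━━┓        
                 ┃ DrawingCanvas       ┃        
                 ┠─────────────────────┨        
                 ┃+                    ┃        
                 ┃                     ┃        
                 ┃                     ┃        
                 ┃              .....++┃        
                 ┃              ...++..┃        
━━━━━━━━━━━━━━━━━┃       +++    ..+....┃        
 FileViewer      ┃          ++++++.....┃        
─────────────────┃            ++  +++  ┃        
status,name,amoun┃         #++#####    ┃        
cancelled,Frank C┃        ++#######    ┃        


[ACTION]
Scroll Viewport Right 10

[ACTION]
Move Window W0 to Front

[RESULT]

                                                
                                                
                                                
                                                
                                                
                                                
                                                
                                                
                 ┏━━━━━━━━━━━━━━━━━━━━━┓        
                 ┃ DrawingCanvas       ┃        
                 ┠─────────────────────┨        
                 ┃+                    ┃        
                 ┃                     ┃        
                 ┃                     ┃        
                 ┃              .....++┃        
                 ┃              ...++..┃        
━━━━━━━━━━━━━━━━━━━━━━━━━━━━━━━━━━━━━━┓┃        
 FileViewer                           ┃┃        
──────────────────────────────────────┨┃        
status,name,amount                   ▲┃┃        
cancelled,Frank Clark,9617.00        █┃┃        


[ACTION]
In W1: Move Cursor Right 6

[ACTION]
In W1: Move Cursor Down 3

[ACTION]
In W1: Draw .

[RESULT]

                                                
                                                
                                                
                                                
                                                
                                                
                                                
                                                
                 ┏━━━━━━━━━━━━━━━━━━━━━┓        
                 ┃ DrawingCanvas       ┃        
                 ┠─────────────────────┨        
                 ┃                     ┃        
                 ┃                     ┃        
                 ┃                     ┃        
                 ┃      .       .....++┃        
                 ┃              ...++..┃        
━━━━━━━━━━━━━━━━━━━━━━━━━━━━━━━━━━━━━━┓┃        
 FileViewer                           ┃┃        
──────────────────────────────────────┨┃        
status,name,amount                   ▲┃┃        
cancelled,Frank Clark,9617.00        █┃┃        


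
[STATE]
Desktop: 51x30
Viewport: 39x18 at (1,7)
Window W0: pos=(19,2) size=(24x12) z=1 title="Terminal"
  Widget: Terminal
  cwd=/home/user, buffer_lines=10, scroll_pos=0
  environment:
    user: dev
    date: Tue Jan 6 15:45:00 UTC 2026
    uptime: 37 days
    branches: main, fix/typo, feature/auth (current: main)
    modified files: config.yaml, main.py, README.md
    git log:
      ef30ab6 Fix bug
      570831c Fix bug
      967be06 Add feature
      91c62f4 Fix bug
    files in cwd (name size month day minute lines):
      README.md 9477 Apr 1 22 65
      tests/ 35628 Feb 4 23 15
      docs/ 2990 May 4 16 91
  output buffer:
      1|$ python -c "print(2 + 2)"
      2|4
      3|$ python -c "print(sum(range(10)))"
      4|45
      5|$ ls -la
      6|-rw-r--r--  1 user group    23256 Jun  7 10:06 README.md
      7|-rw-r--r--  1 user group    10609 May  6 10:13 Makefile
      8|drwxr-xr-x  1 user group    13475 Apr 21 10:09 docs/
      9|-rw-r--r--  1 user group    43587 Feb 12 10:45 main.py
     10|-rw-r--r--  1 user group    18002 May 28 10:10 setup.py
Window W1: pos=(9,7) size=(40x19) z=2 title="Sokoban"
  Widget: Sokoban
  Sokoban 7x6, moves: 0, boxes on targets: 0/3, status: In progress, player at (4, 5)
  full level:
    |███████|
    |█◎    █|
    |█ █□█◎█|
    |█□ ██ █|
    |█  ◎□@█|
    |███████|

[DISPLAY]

        ┏━━━━━━━━━━━━━━━━━━━━━━━━━━━━━━
        ┃ Sokoban                      
        ┠──────────────────────────────
        ┃███████                       
        ┃█◎    █                       
        ┃█ █□█◎█                       
        ┃█□ ██ █                       
        ┃█  ◎□@█                       
        ┃███████                       
        ┃Moves: 0  0/3                 
        ┃                              
        ┃                              
        ┃                              
        ┃                              
        ┃                              
        ┃                              
        ┃                              
        ┃                              


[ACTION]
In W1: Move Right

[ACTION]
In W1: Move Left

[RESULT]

        ┏━━━━━━━━━━━━━━━━━━━━━━━━━━━━━━
        ┃ Sokoban                      
        ┠──────────────────────────────
        ┃███████                       
        ┃█◎    █                       
        ┃█ █□█◎█                       
        ┃█□ ██ █                       
        ┃█  ■@ █                       
        ┃███████                       
        ┃Moves: 1  1/3                 
        ┃                              
        ┃                              
        ┃                              
        ┃                              
        ┃                              
        ┃                              
        ┃                              
        ┃                              


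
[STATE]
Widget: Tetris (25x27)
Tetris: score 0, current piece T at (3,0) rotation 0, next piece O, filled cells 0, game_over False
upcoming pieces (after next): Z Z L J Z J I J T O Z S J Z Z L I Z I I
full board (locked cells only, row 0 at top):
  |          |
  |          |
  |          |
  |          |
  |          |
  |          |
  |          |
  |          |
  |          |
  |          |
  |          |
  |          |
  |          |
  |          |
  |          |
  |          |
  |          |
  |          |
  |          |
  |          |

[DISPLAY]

    ▒     │Next:         
   ▒▒▒    │▓▓            
          │▓▓            
          │              
          │              
          │              
          │Score:        
          │0             
          │              
          │              
          │              
          │              
          │              
          │              
          │              
          │              
          │              
          │              
          │              
          │              
          │              
          │              
          │              
          │              
          │              
          │              
          │              


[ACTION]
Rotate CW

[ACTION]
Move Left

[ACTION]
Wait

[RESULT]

          │Next:         
  ▒       │▓▓            
  ▒▒      │▓▓            
  ▒       │              
          │              
          │              
          │Score:        
          │0             
          │              
          │              
          │              
          │              
          │              
          │              
          │              
          │              
          │              
          │              
          │              
          │              
          │              
          │              
          │              
          │              
          │              
          │              
          │              


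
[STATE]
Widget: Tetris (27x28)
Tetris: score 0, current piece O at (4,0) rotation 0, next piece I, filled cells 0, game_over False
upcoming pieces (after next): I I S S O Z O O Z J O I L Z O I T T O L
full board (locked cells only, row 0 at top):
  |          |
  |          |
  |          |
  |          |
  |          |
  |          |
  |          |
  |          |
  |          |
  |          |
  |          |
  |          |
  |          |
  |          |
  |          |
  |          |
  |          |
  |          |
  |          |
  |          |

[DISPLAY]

    ▓▓    │Next:           
    ▓▓    │████            
          │                
          │                
          │                
          │                
          │Score:          
          │0               
          │                
          │                
          │                
          │                
          │                
          │                
          │                
          │                
          │                
          │                
          │                
          │                
          │                
          │                
          │                
          │                
          │                
          │                
          │                
          │                


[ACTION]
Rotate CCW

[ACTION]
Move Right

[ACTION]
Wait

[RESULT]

          │Next:           
     ▓▓   │████            
     ▓▓   │                
          │                
          │                
          │                
          │Score:          
          │0               
          │                
          │                
          │                
          │                
          │                
          │                
          │                
          │                
          │                
          │                
          │                
          │                
          │                
          │                
          │                
          │                
          │                
          │                
          │                
          │                


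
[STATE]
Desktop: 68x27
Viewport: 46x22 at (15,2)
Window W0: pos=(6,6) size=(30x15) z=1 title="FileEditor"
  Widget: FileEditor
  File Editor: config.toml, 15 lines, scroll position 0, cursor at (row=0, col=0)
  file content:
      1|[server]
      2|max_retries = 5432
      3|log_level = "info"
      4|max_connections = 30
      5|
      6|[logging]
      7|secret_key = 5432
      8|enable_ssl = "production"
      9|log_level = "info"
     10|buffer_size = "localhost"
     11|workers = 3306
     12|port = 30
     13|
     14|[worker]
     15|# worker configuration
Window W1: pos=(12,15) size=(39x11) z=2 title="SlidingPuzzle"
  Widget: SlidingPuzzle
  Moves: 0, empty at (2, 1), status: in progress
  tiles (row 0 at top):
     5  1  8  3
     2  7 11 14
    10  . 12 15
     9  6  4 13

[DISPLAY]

                                              
                                              
                                              
                                              
━━━━━━━━━━━━━━━━━━━━┓                         
tor                 ┃                         
────────────────────┨                         
                   ▲┃                         
ies = 5432         █┃                         
l = "info"         ░┃                         
ections = 30       ░┃                         
                   ░┃                         
]                  ░┃                         
━━━━━━━━━━━━━━━━━━━━━━━━━━━━━━━━━━━┓          
lidingPuzzle                       ┃          
───────────────────────────────────┨          
───┬────┬────┬────┐                ┃          
 5 │  1 │  8 │  3 │                ┃          
───┼────┼────┼────┤                ┃          
 2 │  7 │ 11 │ 14 │                ┃          
───┼────┼────┼────┤                ┃          
10 │    │ 12 │ 15 │                ┃          


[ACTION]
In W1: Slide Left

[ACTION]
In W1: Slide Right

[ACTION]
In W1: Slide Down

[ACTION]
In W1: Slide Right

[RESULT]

                                              
                                              
                                              
                                              
━━━━━━━━━━━━━━━━━━━━┓                         
tor                 ┃                         
────────────────────┨                         
                   ▲┃                         
ies = 5432         █┃                         
l = "info"         ░┃                         
ections = 30       ░┃                         
                   ░┃                         
]                  ░┃                         
━━━━━━━━━━━━━━━━━━━━━━━━━━━━━━━━━━━┓          
lidingPuzzle                       ┃          
───────────────────────────────────┨          
───┬────┬────┬────┐                ┃          
 5 │  1 │  8 │  3 │                ┃          
───┼────┼────┼────┤                ┃          
   │  2 │ 11 │ 14 │                ┃          
───┼────┼────┼────┤                ┃          
10 │  7 │ 12 │ 15 │                ┃          


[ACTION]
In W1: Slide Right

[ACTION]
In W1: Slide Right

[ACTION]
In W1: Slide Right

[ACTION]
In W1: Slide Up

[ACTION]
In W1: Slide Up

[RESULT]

                                              
                                              
                                              
                                              
━━━━━━━━━━━━━━━━━━━━┓                         
tor                 ┃                         
────────────────────┨                         
                   ▲┃                         
ies = 5432         █┃                         
l = "info"         ░┃                         
ections = 30       ░┃                         
                   ░┃                         
]                  ░┃                         
━━━━━━━━━━━━━━━━━━━━━━━━━━━━━━━━━━━┓          
lidingPuzzle                       ┃          
───────────────────────────────────┨          
───┬────┬────┬────┐                ┃          
 5 │  1 │  8 │  3 │                ┃          
───┼────┼────┼────┤                ┃          
10 │  2 │ 11 │ 14 │                ┃          
───┼────┼────┼────┤                ┃          
 9 │  7 │ 12 │ 15 │                ┃          


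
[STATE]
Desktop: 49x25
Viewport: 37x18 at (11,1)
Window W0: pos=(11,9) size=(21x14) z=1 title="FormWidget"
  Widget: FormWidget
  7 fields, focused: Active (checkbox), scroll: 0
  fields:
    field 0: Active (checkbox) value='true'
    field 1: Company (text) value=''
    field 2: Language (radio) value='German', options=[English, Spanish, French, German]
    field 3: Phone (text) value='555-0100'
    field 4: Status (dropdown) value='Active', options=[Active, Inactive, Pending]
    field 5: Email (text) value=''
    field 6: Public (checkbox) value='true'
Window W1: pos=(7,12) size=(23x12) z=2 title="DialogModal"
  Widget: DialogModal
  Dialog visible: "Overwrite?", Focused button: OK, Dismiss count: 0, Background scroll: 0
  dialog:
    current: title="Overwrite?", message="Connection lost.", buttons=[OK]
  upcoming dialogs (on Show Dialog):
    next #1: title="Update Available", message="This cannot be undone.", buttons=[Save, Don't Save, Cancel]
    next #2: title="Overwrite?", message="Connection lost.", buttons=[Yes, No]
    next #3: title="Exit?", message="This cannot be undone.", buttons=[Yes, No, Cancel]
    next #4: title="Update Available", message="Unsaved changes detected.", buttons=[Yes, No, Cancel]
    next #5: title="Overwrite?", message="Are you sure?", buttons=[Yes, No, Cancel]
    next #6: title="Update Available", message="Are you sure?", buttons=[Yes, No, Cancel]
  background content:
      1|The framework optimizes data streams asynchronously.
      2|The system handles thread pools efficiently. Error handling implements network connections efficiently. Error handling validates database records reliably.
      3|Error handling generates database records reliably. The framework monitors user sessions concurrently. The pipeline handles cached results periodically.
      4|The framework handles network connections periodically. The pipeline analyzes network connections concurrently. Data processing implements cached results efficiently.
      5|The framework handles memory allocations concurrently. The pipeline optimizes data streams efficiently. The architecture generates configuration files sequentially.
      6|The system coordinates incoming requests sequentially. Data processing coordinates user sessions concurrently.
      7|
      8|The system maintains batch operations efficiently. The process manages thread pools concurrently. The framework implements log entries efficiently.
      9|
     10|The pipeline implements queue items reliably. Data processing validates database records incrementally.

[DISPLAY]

                                     
                                     
                                     
                                     
                                     
                                     
                                     
                                     
┏━━━━━━━━━━━━━━━━━━━┓                
┃ FormWidget        ┃                
┠───────────────────┨                
━━━━━━━━━━━━━━━━━━┓ ┃                
alogModal         ┃]┃                
──────────────────┨E┃                
 framework optimiz┃]┃                
───────────────┐th┃]┃                
   Overwrite?  │ra┃]┃                
Connection lost│es┃ ┃                


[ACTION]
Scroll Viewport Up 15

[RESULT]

                                     
                                     
                                     
                                     
                                     
                                     
                                     
                                     
                                     
┏━━━━━━━━━━━━━━━━━━━┓                
┃ FormWidget        ┃                
┠───────────────────┨                
━━━━━━━━━━━━━━━━━━┓ ┃                
alogModal         ┃]┃                
──────────────────┨E┃                
 framework optimiz┃]┃                
───────────────┐th┃]┃                
   Overwrite?  │ra┃]┃                


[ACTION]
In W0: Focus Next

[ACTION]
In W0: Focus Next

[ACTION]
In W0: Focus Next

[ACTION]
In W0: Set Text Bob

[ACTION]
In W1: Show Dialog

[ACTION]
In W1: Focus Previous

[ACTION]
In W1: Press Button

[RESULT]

                                     
                                     
                                     
                                     
                                     
                                     
                                     
                                     
                                     
┏━━━━━━━━━━━━━━━━━━━┓                
┃ FormWidget        ┃                
┠───────────────────┨                
━━━━━━━━━━━━━━━━━━┓ ┃                
alogModal         ┃]┃                
──────────────────┨E┃                
 framework optimiz┃]┃                
 system handles th┃]┃                
or handling genera┃]┃                


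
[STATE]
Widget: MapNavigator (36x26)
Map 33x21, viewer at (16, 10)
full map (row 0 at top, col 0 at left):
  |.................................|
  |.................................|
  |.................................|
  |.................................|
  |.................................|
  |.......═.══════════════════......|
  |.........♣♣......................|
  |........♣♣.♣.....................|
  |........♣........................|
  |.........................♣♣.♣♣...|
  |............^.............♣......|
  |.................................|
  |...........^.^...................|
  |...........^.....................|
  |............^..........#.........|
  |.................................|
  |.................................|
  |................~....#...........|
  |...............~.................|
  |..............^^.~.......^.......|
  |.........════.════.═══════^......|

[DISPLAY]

                                    
                                    
                                    
  ................................. 
  ................................. 
  ................................. 
  ................................. 
  ................................. 
  .......═.══════════════════...... 
  .........♣♣...................... 
  ........♣♣.♣..................... 
  ........♣........................ 
  .........................♣♣.♣♣... 
  ............^...@.........♣...... 
  ................................. 
  ...........^.^................... 
  ...........^..................... 
  ............^..........#......... 
  ................................. 
  ................................. 
  ................~....#........... 
  ...............~................. 
  ..............^^.~.......^....... 
  .........════.════.═══════^...... 
                                    
                                    


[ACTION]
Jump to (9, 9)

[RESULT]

                                    
                                    
                                    
                                    
         ...........................
         ...........................
         ...........................
         ...........................
         ...........................
         .......═.══════════════════
         .........♣♣................
         ........♣♣.♣...............
         ........♣..................
         .........@...............♣♣
         ............^.............♣
         ...........................
         ...........^.^.............
         ...........^...............
         ............^..........#...
         ...........................
         ...........................
         ................~....#.....
         ...............~...........
         ..............^^.~.......^.
         .........════.════.═══════^
                                    


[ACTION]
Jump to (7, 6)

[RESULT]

                                    
                                    
                                    
                                    
                                    
                                    
                                    
           .........................
           .........................
           .........................
           .........................
           .........................
           .......═.════════════════
           .......@.♣♣..............
           ........♣♣.♣.............
           ........♣................
           .........................
           ............^............
           .........................
           ...........^.^...........
           ...........^.............
           ............^..........#.
           .........................
           .........................
           ................~....#...
           ...............~.........


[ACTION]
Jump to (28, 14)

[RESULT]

.......................             
.......................             
.......................             
.......................             
═════════════════......             
♣......................             
.♣.....................             
.......................             
...............♣♣.♣♣...             
..^.............♣......             
.......................             
.^.^...................             
.^.....................             
..^..........#....@....             
.......................             
.......................             
......~....#...........             
.....~.................             
....^^.~.......^.......             
═══.════.═══════^......             
                                    
                                    
                                    
                                    
                                    
                                    


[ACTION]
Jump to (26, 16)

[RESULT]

.........................           
.........................           
.══════════════════......           
.♣♣......................           
♣♣.♣.....................           
♣........................           
.................♣♣.♣♣...           
....^.............♣......           
.........................           
...^.^...................           
...^.....................           
....^..........#.........           
.........................           
..................@......           
........~....#...........           
.......~.................           
......^^.~.......^.......           
.════.════.═══════^......           
                                    
                                    
                                    
                                    
                                    
                                    
                                    
                                    
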